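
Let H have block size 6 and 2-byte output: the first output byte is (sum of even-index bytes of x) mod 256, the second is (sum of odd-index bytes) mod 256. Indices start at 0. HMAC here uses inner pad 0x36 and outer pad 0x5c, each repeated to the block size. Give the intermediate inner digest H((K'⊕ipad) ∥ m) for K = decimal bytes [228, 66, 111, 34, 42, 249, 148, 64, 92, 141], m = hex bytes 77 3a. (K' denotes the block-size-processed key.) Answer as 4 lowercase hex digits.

Key decimal bytes [228, 66, 111, 34, 42, 249, 148, 64, 92, 141] = e4 42 6f 22 2a f9 94 40 5c 8d is 10 bytes > B = 6, so hash it first: H(key) = 6d 2a, then zero-pad to 6 bytes: K' = 6d 2a 00 00 00 00.
K' ⊕ ipad = 5b 1c 36 36 36 36.
Inner input = 5b 1c 36 36 36 36 ∥ 77 3a.
Inner hash: even-index sum = 318 mod 256 = 62; odd-index sum = 194 mod 256 = 194 → 3e c2.

3ec2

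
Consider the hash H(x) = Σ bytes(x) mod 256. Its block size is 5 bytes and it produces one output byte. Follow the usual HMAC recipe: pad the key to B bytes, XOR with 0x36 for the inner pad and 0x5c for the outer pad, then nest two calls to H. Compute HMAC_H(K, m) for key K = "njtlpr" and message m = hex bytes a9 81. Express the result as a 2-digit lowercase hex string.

e4

Key "njtlpr" = 6e 6a 74 6c 70 72 is 6 bytes > B = 5, so hash it first: H(key) = 9a, then zero-pad to 5 bytes: K' = 9a 00 00 00 00.
K' ⊕ ipad = ac 36 36 36 36.  K' ⊕ opad = c6 5c 5c 5c 5c.
Inner input = (K'⊕ipad) ∥ m = ac 36 36 36 36 ∥ a9 81.
Inner hash: sum = 172+54+54+54+54+169+129 = 686; mod 256 = 174 → ae.
Outer input = (K'⊕opad) ∥ inner = c6 5c 5c 5c 5c ∥ ae.
Outer hash (tag): sum = 198+92+92+92+92+174 = 740; mod 256 = 228 → e4.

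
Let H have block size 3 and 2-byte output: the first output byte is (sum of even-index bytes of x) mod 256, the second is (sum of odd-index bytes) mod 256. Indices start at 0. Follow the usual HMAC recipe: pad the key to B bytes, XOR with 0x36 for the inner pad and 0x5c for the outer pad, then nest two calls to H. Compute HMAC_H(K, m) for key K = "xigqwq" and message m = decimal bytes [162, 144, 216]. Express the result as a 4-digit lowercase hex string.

Key "xigqwq" = 78 69 67 71 77 71 is 6 bytes > B = 3, so hash it first: H(key) = 56 4b, then zero-pad to 3 bytes: K' = 56 4b 00.
K' ⊕ ipad = 60 7d 36.  K' ⊕ opad = 0a 17 5c.
Inner input = (K'⊕ipad) ∥ m = 60 7d 36 ∥ a2 90 d8.
Inner hash: even-index sum = 294 mod 256 = 38; odd-index sum = 503 mod 256 = 247 → 26 f7.
Outer input = (K'⊕opad) ∥ inner = 0a 17 5c ∥ 26 f7.
Outer hash (tag): even-index sum = 349 mod 256 = 93; odd-index sum = 61 mod 256 = 61 → 5d 3d.

5d3d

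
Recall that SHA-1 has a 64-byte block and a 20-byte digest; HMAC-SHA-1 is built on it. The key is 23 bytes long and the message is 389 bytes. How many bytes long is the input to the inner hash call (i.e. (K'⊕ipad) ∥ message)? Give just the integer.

453

Key is 23 ≤ 64 bytes, zero-padded: |K'| = 64.
Inner input = (K'⊕ipad) ∥ m → 64 + 389 = 453 bytes.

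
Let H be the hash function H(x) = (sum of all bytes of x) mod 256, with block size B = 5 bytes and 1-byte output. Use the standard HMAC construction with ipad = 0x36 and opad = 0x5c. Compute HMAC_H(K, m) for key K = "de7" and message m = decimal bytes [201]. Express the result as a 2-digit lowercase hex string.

6f

Key "de7" = 64 65 37 is 3 bytes ≤ B = 5; zero-pad to 5 bytes: K' = 64 65 37 00 00.
K' ⊕ ipad = 52 53 01 36 36.  K' ⊕ opad = 38 39 6b 5c 5c.
Inner input = (K'⊕ipad) ∥ m = 52 53 01 36 36 ∥ c9.
Inner hash: sum = 82+83+1+54+54+201 = 475; mod 256 = 219 → db.
Outer input = (K'⊕opad) ∥ inner = 38 39 6b 5c 5c ∥ db.
Outer hash (tag): sum = 56+57+107+92+92+219 = 623; mod 256 = 111 → 6f.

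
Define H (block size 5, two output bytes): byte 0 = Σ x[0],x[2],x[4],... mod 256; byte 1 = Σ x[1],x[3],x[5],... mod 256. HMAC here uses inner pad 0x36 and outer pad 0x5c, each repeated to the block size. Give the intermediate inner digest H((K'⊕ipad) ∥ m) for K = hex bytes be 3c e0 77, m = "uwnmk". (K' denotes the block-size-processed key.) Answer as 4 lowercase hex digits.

7899

Key hex bytes be 3c e0 77 is 4 bytes ≤ B = 5; zero-pad to 5 bytes: K' = be 3c e0 77 00.
K' ⊕ ipad = 88 0a d6 41 36.
Inner input = 88 0a d6 41 36 ∥ 75 77 6e 6d 6b.
Inner hash: even-index sum = 632 mod 256 = 120; odd-index sum = 409 mod 256 = 153 → 78 99.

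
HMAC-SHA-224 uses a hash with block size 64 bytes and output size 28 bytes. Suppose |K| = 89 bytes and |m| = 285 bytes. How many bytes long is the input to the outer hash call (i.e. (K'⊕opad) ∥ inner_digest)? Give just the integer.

92

Key is 89 > 64 bytes, so it is hashed to 28 bytes then zero-padded to 64: |K'| = 64.
Outer input = (K'⊕opad) ∥ H(inner) → 64 + 28 = 92 bytes.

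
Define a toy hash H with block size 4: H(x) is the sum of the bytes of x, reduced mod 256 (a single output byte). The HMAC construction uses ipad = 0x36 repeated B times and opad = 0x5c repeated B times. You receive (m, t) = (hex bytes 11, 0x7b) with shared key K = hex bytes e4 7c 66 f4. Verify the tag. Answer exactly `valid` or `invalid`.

invalid

Key hex bytes e4 7c 66 f4 is exactly B = 4 bytes: K' = e4 7c 66 f4.
K' ⊕ ipad = d2 4a 50 c2; K' ⊕ opad = b8 20 3a a8.
Inner hash: sum = 210+74+80+194+17 = 575; mod 256 = 63 → 3f.
Outer hash (recomputed tag): sum = 184+32+58+168+63 = 505; mod 256 = 249 → f9.
Recomputed tag = f9; claimed = 7b → mismatch.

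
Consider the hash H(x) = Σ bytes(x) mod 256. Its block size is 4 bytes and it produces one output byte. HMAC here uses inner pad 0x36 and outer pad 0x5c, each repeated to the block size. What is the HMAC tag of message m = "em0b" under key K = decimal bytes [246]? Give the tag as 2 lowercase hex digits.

Key decimal bytes [246] = f6 is 1 byte ≤ B = 4; zero-pad to 4 bytes: K' = f6 00 00 00.
K' ⊕ ipad = c0 36 36 36.  K' ⊕ opad = aa 5c 5c 5c.
Inner input = (K'⊕ipad) ∥ m = c0 36 36 36 ∥ 65 6d 30 62.
Inner hash: sum = 192+54+54+54+101+109+48+98 = 710; mod 256 = 198 → c6.
Outer input = (K'⊕opad) ∥ inner = aa 5c 5c 5c ∥ c6.
Outer hash (tag): sum = 170+92+92+92+198 = 644; mod 256 = 132 → 84.

84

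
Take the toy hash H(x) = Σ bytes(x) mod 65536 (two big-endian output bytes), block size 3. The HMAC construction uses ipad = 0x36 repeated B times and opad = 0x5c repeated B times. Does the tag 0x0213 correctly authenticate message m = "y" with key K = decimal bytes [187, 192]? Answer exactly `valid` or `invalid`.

Key decimal bytes [187, 192] = bb c0 is 2 bytes ≤ B = 3; zero-pad to 3 bytes: K' = bb c0 00.
K' ⊕ ipad = 8d f6 36; K' ⊕ opad = e7 9c 5c.
Inner hash: sum = 141+246+54+121 = 562 → 02 32.
Outer hash (recomputed tag): sum = 231+156+92+2+50 = 531 → 02 13.
Recomputed tag = 0213; claimed = 0213 → match.

valid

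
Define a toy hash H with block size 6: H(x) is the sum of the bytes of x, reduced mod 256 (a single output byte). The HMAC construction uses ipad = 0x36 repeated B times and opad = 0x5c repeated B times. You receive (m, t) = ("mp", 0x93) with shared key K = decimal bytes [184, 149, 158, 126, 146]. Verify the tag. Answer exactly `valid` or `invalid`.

valid

Key decimal bytes [184, 149, 158, 126, 146] = b8 95 9e 7e 92 is 5 bytes ≤ B = 6; zero-pad to 6 bytes: K' = b8 95 9e 7e 92 00.
K' ⊕ ipad = 8e a3 a8 48 a4 36; K' ⊕ opad = e4 c9 c2 22 ce 5c.
Inner hash: sum = 142+163+168+72+164+54+109+112 = 984; mod 256 = 216 → d8.
Outer hash (recomputed tag): sum = 228+201+194+34+206+92+216 = 1171; mod 256 = 147 → 93.
Recomputed tag = 93; claimed = 93 → match.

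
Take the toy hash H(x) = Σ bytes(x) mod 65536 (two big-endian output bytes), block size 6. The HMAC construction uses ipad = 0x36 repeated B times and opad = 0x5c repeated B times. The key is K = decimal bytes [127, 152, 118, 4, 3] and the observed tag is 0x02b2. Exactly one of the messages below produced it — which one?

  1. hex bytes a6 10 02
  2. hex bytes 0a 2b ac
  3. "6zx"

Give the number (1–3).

1

Key decimal bytes [127, 152, 118, 4, 3] = 7f 98 76 04 03 is 5 bytes ≤ B = 6; zero-pad to 6 bytes: K' = 7f 98 76 04 03 00.
K' ⊕ ipad = 49 ae 40 32 35 36; K' ⊕ opad = 23 c4 2a 58 5f 5c.
m1: inner = H(49 ae 40 32 35 36 a6 10 02) = 02 8c; tag = H(23 c4 2a 58 5f 5c 02 8c) = 02b2 ← matches
m2: inner = H(49 ae 40 32 35 36 0a 2b ac) = 02 b5; tag = H(23 c4 2a 58 5f 5c 02 b5) = 02db
m3: inner = H(49 ae 40 32 35 36 36 7a 78) = 02 fc; tag = H(23 c4 2a 58 5f 5c 02 fc) = 0322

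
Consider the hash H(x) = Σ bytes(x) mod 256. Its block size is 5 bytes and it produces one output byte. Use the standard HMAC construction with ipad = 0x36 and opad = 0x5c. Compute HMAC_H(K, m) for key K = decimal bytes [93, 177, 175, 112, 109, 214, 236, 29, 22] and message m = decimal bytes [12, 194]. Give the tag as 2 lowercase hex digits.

Key decimal bytes [93, 177, 175, 112, 109, 214, 236, 29, 22] = 5d b1 af 70 6d d6 ec 1d 16 is 9 bytes > B = 5, so hash it first: H(key) = 8f, then zero-pad to 5 bytes: K' = 8f 00 00 00 00.
K' ⊕ ipad = b9 36 36 36 36.  K' ⊕ opad = d3 5c 5c 5c 5c.
Inner input = (K'⊕ipad) ∥ m = b9 36 36 36 36 ∥ 0c c2.
Inner hash: sum = 185+54+54+54+54+12+194 = 607; mod 256 = 95 → 5f.
Outer input = (K'⊕opad) ∥ inner = d3 5c 5c 5c 5c ∥ 5f.
Outer hash (tag): sum = 211+92+92+92+92+95 = 674; mod 256 = 162 → a2.

a2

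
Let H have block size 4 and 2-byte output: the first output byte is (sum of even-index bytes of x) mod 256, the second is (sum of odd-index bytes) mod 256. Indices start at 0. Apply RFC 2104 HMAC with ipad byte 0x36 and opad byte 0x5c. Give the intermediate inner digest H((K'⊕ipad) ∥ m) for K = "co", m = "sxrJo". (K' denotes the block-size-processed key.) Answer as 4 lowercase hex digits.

df51

Key "co" = 63 6f is 2 bytes ≤ B = 4; zero-pad to 4 bytes: K' = 63 6f 00 00.
K' ⊕ ipad = 55 59 36 36.
Inner input = 55 59 36 36 ∥ 73 78 72 4a 6f.
Inner hash: even-index sum = 479 mod 256 = 223; odd-index sum = 337 mod 256 = 81 → df 51.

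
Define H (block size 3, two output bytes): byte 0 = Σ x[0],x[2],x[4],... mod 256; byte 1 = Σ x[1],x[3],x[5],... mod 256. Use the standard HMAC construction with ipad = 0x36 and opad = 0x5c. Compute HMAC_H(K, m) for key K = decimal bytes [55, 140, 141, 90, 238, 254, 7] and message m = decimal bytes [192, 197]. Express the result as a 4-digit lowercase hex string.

Key decimal bytes [55, 140, 141, 90, 238, 254, 7] = 37 8c 8d 5a ee fe 07 is 7 bytes > B = 3, so hash it first: H(key) = b9 e4, then zero-pad to 3 bytes: K' = b9 e4 00.
K' ⊕ ipad = 8f d2 36.  K' ⊕ opad = e5 b8 5c.
Inner input = (K'⊕ipad) ∥ m = 8f d2 36 ∥ c0 c5.
Inner hash: even-index sum = 394 mod 256 = 138; odd-index sum = 402 mod 256 = 146 → 8a 92.
Outer input = (K'⊕opad) ∥ inner = e5 b8 5c ∥ 8a 92.
Outer hash (tag): even-index sum = 467 mod 256 = 211; odd-index sum = 322 mod 256 = 66 → d3 42.

d342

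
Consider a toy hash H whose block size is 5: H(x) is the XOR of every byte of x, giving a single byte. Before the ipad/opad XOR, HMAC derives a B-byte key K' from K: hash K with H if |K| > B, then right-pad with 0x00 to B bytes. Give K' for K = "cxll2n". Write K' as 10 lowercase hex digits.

4700000000

|K| = 6 > B = 5, so first hash the key.
H(K): XOR 63⊕78⊕6c⊕6c⊕32⊕6e = 47.
Zero-pad H(K) = 47 to 5 bytes: K' = 47 00 00 00 00.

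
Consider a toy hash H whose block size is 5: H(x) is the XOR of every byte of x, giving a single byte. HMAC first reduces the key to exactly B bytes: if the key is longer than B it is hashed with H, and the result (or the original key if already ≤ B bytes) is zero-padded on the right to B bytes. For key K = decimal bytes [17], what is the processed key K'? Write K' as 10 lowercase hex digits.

Key decimal bytes [17] = 11 is 1 byte ≤ B = 5; zero-pad to 5 bytes: K' = 11 00 00 00 00.

1100000000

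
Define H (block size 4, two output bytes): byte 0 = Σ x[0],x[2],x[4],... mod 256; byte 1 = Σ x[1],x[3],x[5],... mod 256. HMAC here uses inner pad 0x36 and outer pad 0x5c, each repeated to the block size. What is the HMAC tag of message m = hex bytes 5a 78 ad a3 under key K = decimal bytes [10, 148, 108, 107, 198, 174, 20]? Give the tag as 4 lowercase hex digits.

Key decimal bytes [10, 148, 108, 107, 198, 174, 20] = 0a 94 6c 6b c6 ae 14 is 7 bytes > B = 4, so hash it first: H(key) = 50 ad, then zero-pad to 4 bytes: K' = 50 ad 00 00.
K' ⊕ ipad = 66 9b 36 36.  K' ⊕ opad = 0c f1 5c 5c.
Inner input = (K'⊕ipad) ∥ m = 66 9b 36 36 ∥ 5a 78 ad a3.
Inner hash: even-index sum = 419 mod 256 = 163; odd-index sum = 492 mod 256 = 236 → a3 ec.
Outer input = (K'⊕opad) ∥ inner = 0c f1 5c 5c ∥ a3 ec.
Outer hash (tag): even-index sum = 267 mod 256 = 11; odd-index sum = 569 mod 256 = 57 → 0b 39.

0b39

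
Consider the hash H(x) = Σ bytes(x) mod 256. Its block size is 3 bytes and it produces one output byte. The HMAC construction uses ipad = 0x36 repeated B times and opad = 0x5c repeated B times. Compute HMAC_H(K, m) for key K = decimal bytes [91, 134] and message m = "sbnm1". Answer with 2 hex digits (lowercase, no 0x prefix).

Key decimal bytes [91, 134] = 5b 86 is 2 bytes ≤ B = 3; zero-pad to 3 bytes: K' = 5b 86 00.
K' ⊕ ipad = 6d b0 36.  K' ⊕ opad = 07 da 5c.
Inner input = (K'⊕ipad) ∥ m = 6d b0 36 ∥ 73 62 6e 6d 31.
Inner hash: sum = 109+176+54+115+98+110+109+49 = 820; mod 256 = 52 → 34.
Outer input = (K'⊕opad) ∥ inner = 07 da 5c ∥ 34.
Outer hash (tag): sum = 7+218+92+52 = 369; mod 256 = 113 → 71.

71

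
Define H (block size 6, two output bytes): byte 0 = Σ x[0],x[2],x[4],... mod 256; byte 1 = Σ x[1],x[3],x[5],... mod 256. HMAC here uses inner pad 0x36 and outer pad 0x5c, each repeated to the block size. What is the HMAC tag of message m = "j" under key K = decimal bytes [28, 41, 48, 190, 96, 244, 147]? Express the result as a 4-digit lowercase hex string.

fa98

Key decimal bytes [28, 41, 48, 190, 96, 244, 147] = 1c 29 30 be 60 f4 93 is 7 bytes > B = 6, so hash it first: H(key) = 3f db, then zero-pad to 6 bytes: K' = 3f db 00 00 00 00.
K' ⊕ ipad = 09 ed 36 36 36 36.  K' ⊕ opad = 63 87 5c 5c 5c 5c.
Inner input = (K'⊕ipad) ∥ m = 09 ed 36 36 36 36 ∥ 6a.
Inner hash: even-index sum = 223 mod 256 = 223; odd-index sum = 345 mod 256 = 89 → df 59.
Outer input = (K'⊕opad) ∥ inner = 63 87 5c 5c 5c 5c ∥ df 59.
Outer hash (tag): even-index sum = 506 mod 256 = 250; odd-index sum = 408 mod 256 = 152 → fa 98.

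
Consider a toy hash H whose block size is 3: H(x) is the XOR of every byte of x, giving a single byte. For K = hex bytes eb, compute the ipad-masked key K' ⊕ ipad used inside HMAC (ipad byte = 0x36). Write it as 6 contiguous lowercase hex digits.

Key hex bytes eb is 1 byte ≤ B = 3; zero-pad to 3 bytes: K' = eb 00 00.
XOR each byte with 0x36: eb⊕36=dd, 00⊕36=36, 00⊕36=36.

dd3636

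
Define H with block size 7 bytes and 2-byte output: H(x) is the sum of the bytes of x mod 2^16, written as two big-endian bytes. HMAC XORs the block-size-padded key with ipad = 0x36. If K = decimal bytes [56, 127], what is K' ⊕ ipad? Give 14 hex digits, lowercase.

Key decimal bytes [56, 127] = 38 7f is 2 bytes ≤ B = 7; zero-pad to 7 bytes: K' = 38 7f 00 00 00 00 00.
XOR each byte with 0x36: 38⊕36=0e, 7f⊕36=49, 00⊕36=36, 00⊕36=36, 00⊕36=36, 00⊕36=36, 00⊕36=36.

0e493636363636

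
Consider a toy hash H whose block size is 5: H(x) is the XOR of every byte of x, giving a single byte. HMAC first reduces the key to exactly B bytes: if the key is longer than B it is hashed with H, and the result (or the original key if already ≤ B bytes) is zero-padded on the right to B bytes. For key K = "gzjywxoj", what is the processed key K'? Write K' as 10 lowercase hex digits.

|K| = 8 > B = 5, so first hash the key.
H(K): XOR 67⊕7a⊕6a⊕79⊕77⊕78⊕6f⊕6a = 04.
Zero-pad H(K) = 04 to 5 bytes: K' = 04 00 00 00 00.

0400000000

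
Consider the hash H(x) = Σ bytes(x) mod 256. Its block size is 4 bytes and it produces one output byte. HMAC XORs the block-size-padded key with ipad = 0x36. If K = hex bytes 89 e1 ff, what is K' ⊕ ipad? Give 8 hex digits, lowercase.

bfd7c936

Key hex bytes 89 e1 ff is 3 bytes ≤ B = 4; zero-pad to 4 bytes: K' = 89 e1 ff 00.
XOR each byte with 0x36: 89⊕36=bf, e1⊕36=d7, ff⊕36=c9, 00⊕36=36.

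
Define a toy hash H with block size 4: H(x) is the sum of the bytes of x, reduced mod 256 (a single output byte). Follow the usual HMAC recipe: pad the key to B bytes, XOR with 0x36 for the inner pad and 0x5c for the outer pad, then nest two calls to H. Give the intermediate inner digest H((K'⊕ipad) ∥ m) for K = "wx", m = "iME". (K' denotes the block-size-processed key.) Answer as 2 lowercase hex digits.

f6

Key "wx" = 77 78 is 2 bytes ≤ B = 4; zero-pad to 4 bytes: K' = 77 78 00 00.
K' ⊕ ipad = 41 4e 36 36.
Inner input = 41 4e 36 36 ∥ 69 4d 45.
Inner hash: sum = 65+78+54+54+105+77+69 = 502; mod 256 = 246 → f6.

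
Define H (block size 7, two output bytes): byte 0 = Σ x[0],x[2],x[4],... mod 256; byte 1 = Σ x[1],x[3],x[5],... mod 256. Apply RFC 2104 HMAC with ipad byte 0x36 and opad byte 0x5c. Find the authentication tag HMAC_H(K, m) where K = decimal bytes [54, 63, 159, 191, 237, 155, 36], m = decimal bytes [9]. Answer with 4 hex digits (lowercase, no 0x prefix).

9ea3

Key decimal bytes [54, 63, 159, 191, 237, 155, 36] = 36 3f 9f bf ed 9b 24 is exactly B = 7 bytes: K' = 36 3f 9f bf ed 9b 24.
K' ⊕ ipad = 00 09 a9 89 db ad 12.  K' ⊕ opad = 6a 63 c3 e3 b1 c7 78.
Inner input = (K'⊕ipad) ∥ m = 00 09 a9 89 db ad 12 ∥ 09.
Inner hash: even-index sum = 406 mod 256 = 150; odd-index sum = 328 mod 256 = 72 → 96 48.
Outer input = (K'⊕opad) ∥ inner = 6a 63 c3 e3 b1 c7 78 ∥ 96 48.
Outer hash (tag): even-index sum = 670 mod 256 = 158; odd-index sum = 675 mod 256 = 163 → 9e a3.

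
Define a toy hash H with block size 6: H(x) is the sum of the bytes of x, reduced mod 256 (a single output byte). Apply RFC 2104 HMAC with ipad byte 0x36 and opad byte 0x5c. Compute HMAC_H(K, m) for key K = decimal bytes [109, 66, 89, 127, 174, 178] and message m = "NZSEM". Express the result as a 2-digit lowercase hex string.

Key decimal bytes [109, 66, 89, 127, 174, 178] = 6d 42 59 7f ae b2 is exactly B = 6 bytes: K' = 6d 42 59 7f ae b2.
K' ⊕ ipad = 5b 74 6f 49 98 84.  K' ⊕ opad = 31 1e 05 23 f2 ee.
Inner input = (K'⊕ipad) ∥ m = 5b 74 6f 49 98 84 ∥ 4e 5a 53 45 4d.
Inner hash: sum = 91+116+111+73+152+132+78+90+83+69+77 = 1072; mod 256 = 48 → 30.
Outer input = (K'⊕opad) ∥ inner = 31 1e 05 23 f2 ee ∥ 30.
Outer hash (tag): sum = 49+30+5+35+242+238+48 = 647; mod 256 = 135 → 87.

87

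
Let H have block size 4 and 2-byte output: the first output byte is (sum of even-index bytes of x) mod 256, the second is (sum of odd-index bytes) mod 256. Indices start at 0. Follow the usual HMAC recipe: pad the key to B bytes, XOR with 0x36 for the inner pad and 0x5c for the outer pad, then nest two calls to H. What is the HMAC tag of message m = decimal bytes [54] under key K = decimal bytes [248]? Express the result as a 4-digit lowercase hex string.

3a24

Key decimal bytes [248] = f8 is 1 byte ≤ B = 4; zero-pad to 4 bytes: K' = f8 00 00 00.
K' ⊕ ipad = ce 36 36 36.  K' ⊕ opad = a4 5c 5c 5c.
Inner input = (K'⊕ipad) ∥ m = ce 36 36 36 ∥ 36.
Inner hash: even-index sum = 314 mod 256 = 58; odd-index sum = 108 mod 256 = 108 → 3a 6c.
Outer input = (K'⊕opad) ∥ inner = a4 5c 5c 5c ∥ 3a 6c.
Outer hash (tag): even-index sum = 314 mod 256 = 58; odd-index sum = 292 mod 256 = 36 → 3a 24.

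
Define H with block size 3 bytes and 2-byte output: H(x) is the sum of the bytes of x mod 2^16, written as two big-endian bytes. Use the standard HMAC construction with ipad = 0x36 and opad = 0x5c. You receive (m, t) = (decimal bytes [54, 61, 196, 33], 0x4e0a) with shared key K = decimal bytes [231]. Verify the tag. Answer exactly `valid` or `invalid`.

invalid

Key decimal bytes [231] = e7 is 1 byte ≤ B = 3; zero-pad to 3 bytes: K' = e7 00 00.
K' ⊕ ipad = d1 36 36; K' ⊕ opad = bb 5c 5c.
Inner hash: sum = 209+54+54+54+61+196+33 = 661 → 02 95.
Outer hash (recomputed tag): sum = 187+92+92+2+149 = 522 → 02 0a.
Recomputed tag = 020a; claimed = 4e0a → mismatch.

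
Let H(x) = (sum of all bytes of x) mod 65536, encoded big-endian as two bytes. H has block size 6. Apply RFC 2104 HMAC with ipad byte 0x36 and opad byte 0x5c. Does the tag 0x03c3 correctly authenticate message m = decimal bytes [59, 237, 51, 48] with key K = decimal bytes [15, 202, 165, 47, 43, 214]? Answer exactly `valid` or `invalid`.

valid

Key decimal bytes [15, 202, 165, 47, 43, 214] = 0f ca a5 2f 2b d6 is exactly B = 6 bytes: K' = 0f ca a5 2f 2b d6.
K' ⊕ ipad = 39 fc 93 19 1d e0; K' ⊕ opad = 53 96 f9 73 77 8a.
Inner hash: sum = 57+252+147+25+29+224+59+237+51+48 = 1129 → 04 69.
Outer hash (recomputed tag): sum = 83+150+249+115+119+138+4+105 = 963 → 03 c3.
Recomputed tag = 03c3; claimed = 03c3 → match.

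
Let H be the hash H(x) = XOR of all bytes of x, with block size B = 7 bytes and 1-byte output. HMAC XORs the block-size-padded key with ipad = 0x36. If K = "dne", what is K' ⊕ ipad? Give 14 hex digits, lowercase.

52585336363636

Key "dne" = 64 6e 65 is 3 bytes ≤ B = 7; zero-pad to 7 bytes: K' = 64 6e 65 00 00 00 00.
XOR each byte with 0x36: 64⊕36=52, 6e⊕36=58, 65⊕36=53, 00⊕36=36, 00⊕36=36, 00⊕36=36, 00⊕36=36.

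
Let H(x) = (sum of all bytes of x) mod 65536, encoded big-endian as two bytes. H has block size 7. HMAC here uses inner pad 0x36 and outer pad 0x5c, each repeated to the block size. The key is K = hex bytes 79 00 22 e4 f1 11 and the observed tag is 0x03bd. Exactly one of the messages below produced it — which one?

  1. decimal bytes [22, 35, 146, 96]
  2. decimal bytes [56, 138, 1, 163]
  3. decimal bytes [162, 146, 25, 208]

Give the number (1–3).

3

Key hex bytes 79 00 22 e4 f1 11 is 6 bytes ≤ B = 7; zero-pad to 7 bytes: K' = 79 00 22 e4 f1 11 00.
K' ⊕ ipad = 4f 36 14 d2 c7 27 36; K' ⊕ opad = 25 5c 7e b8 ad 4d 5c.
m1: inner = H(4f 36 14 d2 c7 27 36 16 23 92 60) = 03 ba; tag = H(25 5c 7e b8 ad 4d 5c 03 ba) = 03ca
m2: inner = H(4f 36 14 d2 c7 27 36 38 8a 01 a3) = 03 f5; tag = H(25 5c 7e b8 ad 4d 5c 03 f5) = 0405
m3: inner = H(4f 36 14 d2 c7 27 36 a2 92 19 d0) = 04 ac; tag = H(25 5c 7e b8 ad 4d 5c 04 ac) = 03bd ← matches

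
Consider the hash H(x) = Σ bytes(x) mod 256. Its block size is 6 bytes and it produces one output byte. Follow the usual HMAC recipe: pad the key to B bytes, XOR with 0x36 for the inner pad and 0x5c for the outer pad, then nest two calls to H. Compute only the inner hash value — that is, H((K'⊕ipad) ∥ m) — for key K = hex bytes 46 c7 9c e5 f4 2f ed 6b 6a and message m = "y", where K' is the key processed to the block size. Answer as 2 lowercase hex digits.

Key hex bytes 46 c7 9c e5 f4 2f ed 6b 6a is 9 bytes > B = 6, so hash it first: H(key) = 73, then zero-pad to 6 bytes: K' = 73 00 00 00 00 00.
K' ⊕ ipad = 45 36 36 36 36 36.
Inner input = 45 36 36 36 36 36 ∥ 79.
Inner hash: sum = 69+54+54+54+54+54+121 = 460; mod 256 = 204 → cc.

cc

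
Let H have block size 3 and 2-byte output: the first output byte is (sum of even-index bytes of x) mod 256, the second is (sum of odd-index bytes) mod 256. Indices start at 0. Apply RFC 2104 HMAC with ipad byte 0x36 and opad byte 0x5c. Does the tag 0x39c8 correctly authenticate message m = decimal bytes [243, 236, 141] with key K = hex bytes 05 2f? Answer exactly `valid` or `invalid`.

invalid

Key hex bytes 05 2f is 2 bytes ≤ B = 3; zero-pad to 3 bytes: K' = 05 2f 00.
K' ⊕ ipad = 33 19 36; K' ⊕ opad = 59 73 5c.
Inner hash: even-index sum = 341 mod 256 = 85; odd-index sum = 409 mod 256 = 153 → 55 99.
Outer hash (recomputed tag): even-index sum = 334 mod 256 = 78; odd-index sum = 200 mod 256 = 200 → 4e c8.
Recomputed tag = 4ec8; claimed = 39c8 → mismatch.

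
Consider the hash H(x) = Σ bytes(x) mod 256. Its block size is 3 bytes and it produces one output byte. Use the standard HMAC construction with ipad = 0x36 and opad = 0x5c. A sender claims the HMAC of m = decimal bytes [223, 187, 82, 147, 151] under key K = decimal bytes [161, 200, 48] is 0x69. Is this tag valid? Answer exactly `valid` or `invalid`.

Key decimal bytes [161, 200, 48] = a1 c8 30 is exactly B = 3 bytes: K' = a1 c8 30.
K' ⊕ ipad = 97 fe 06; K' ⊕ opad = fd 94 6c.
Inner hash: sum = 151+254+6+223+187+82+147+151 = 1201; mod 256 = 177 → b1.
Outer hash (recomputed tag): sum = 253+148+108+177 = 686; mod 256 = 174 → ae.
Recomputed tag = ae; claimed = 69 → mismatch.

invalid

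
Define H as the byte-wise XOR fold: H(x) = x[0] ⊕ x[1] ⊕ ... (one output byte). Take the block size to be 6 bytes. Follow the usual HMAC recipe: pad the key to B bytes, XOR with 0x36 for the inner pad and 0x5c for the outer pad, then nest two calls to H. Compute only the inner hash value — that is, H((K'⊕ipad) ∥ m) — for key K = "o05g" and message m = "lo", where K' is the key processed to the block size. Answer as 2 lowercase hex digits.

Key "o05g" = 6f 30 35 67 is 4 bytes ≤ B = 6; zero-pad to 6 bytes: K' = 6f 30 35 67 00 00.
K' ⊕ ipad = 59 06 03 51 36 36.
Inner input = 59 06 03 51 36 36 ∥ 6c 6f.
Inner hash: XOR 59⊕06⊕03⊕51⊕36⊕36⊕6c⊕6f = 0e.

0e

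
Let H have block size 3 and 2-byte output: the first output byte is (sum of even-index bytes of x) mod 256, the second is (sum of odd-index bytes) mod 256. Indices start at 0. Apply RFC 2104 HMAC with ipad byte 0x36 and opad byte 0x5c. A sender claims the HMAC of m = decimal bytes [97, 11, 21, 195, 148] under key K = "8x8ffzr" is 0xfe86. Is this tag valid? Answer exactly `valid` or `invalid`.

invalid

Key "8x8ffzr" = 38 78 38 66 66 7a 72 is 7 bytes > B = 3, so hash it first: H(key) = 48 58, then zero-pad to 3 bytes: K' = 48 58 00.
K' ⊕ ipad = 7e 6e 36; K' ⊕ opad = 14 04 5c.
Inner hash: even-index sum = 386 mod 256 = 130; odd-index sum = 376 mod 256 = 120 → 82 78.
Outer hash (recomputed tag): even-index sum = 232 mod 256 = 232; odd-index sum = 134 mod 256 = 134 → e8 86.
Recomputed tag = e886; claimed = fe86 → mismatch.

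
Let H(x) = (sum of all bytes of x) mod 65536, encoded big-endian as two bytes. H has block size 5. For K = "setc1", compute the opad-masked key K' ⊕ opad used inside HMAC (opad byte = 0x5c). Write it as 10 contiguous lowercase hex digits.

Key "setc1" = 73 65 74 63 31 is exactly B = 5 bytes: K' = 73 65 74 63 31.
XOR each byte with 0x5c: 73⊕5c=2f, 65⊕5c=39, 74⊕5c=28, 63⊕5c=3f, 31⊕5c=6d.

2f39283f6d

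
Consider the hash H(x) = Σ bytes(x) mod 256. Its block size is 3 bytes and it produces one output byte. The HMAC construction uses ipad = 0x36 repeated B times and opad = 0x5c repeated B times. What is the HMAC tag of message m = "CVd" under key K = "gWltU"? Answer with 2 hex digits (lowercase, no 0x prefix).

Key "gWltU" = 67 57 6c 74 55 is 5 bytes > B = 3, so hash it first: H(key) = f3, then zero-pad to 3 bytes: K' = f3 00 00.
K' ⊕ ipad = c5 36 36.  K' ⊕ opad = af 5c 5c.
Inner input = (K'⊕ipad) ∥ m = c5 36 36 ∥ 43 56 64.
Inner hash: sum = 197+54+54+67+86+100 = 558; mod 256 = 46 → 2e.
Outer input = (K'⊕opad) ∥ inner = af 5c 5c ∥ 2e.
Outer hash (tag): sum = 175+92+92+46 = 405; mod 256 = 149 → 95.

95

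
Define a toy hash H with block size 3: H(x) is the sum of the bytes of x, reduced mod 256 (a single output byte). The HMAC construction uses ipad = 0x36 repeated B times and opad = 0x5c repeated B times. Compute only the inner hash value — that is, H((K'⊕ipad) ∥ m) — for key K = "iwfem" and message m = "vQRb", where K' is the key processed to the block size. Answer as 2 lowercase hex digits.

Key "iwfem" = 69 77 66 65 6d is 5 bytes > B = 3, so hash it first: H(key) = 18, then zero-pad to 3 bytes: K' = 18 00 00.
K' ⊕ ipad = 2e 36 36.
Inner input = 2e 36 36 ∥ 76 51 52 62.
Inner hash: sum = 46+54+54+118+81+82+98 = 533; mod 256 = 21 → 15.

15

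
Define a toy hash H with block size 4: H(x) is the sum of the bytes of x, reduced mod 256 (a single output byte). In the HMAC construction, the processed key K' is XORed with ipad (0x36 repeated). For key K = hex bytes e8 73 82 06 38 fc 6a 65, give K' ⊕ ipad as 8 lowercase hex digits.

d0363636

Key hex bytes e8 73 82 06 38 fc 6a 65 is 8 bytes > B = 4, so hash it first: H(key) = e6, then zero-pad to 4 bytes: K' = e6 00 00 00.
XOR each byte with 0x36: e6⊕36=d0, 00⊕36=36, 00⊕36=36, 00⊕36=36.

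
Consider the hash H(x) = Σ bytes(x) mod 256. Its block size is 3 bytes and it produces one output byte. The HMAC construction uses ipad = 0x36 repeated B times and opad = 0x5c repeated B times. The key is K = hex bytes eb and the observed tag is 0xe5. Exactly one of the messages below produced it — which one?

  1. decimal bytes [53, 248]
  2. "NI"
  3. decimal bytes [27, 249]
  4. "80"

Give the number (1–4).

1

Key hex bytes eb is 1 byte ≤ B = 3; zero-pad to 3 bytes: K' = eb 00 00.
K' ⊕ ipad = dd 36 36; K' ⊕ opad = b7 5c 5c.
m1: inner = H(dd 36 36 35 f8) = 76; tag = H(b7 5c 5c 76) = e5 ← matches
m2: inner = H(dd 36 36 4e 49) = e0; tag = H(b7 5c 5c e0) = 4f
m3: inner = H(dd 36 36 1b f9) = 5d; tag = H(b7 5c 5c 5d) = cc
m4: inner = H(dd 36 36 38 30) = b1; tag = H(b7 5c 5c b1) = 20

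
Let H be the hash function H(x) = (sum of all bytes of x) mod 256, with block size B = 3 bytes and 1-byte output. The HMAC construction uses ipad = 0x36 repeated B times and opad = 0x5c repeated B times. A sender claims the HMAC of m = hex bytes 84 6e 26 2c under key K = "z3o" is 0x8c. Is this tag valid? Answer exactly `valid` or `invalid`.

Key "z3o" = 7a 33 6f is exactly B = 3 bytes: K' = 7a 33 6f.
K' ⊕ ipad = 4c 05 59; K' ⊕ opad = 26 6f 33.
Inner hash: sum = 76+5+89+132+110+38+44 = 494; mod 256 = 238 → ee.
Outer hash (recomputed tag): sum = 38+111+51+238 = 438; mod 256 = 182 → b6.
Recomputed tag = b6; claimed = 8c → mismatch.

invalid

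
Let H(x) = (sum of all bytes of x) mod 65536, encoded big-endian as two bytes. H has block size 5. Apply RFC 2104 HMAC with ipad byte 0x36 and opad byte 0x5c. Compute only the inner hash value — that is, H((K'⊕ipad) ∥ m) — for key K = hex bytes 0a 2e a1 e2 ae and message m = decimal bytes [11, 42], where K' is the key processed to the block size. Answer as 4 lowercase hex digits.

028c

Key hex bytes 0a 2e a1 e2 ae is exactly B = 5 bytes: K' = 0a 2e a1 e2 ae.
K' ⊕ ipad = 3c 18 97 d4 98.
Inner input = 3c 18 97 d4 98 ∥ 0b 2a.
Inner hash: sum = 60+24+151+212+152+11+42 = 652 → 02 8c.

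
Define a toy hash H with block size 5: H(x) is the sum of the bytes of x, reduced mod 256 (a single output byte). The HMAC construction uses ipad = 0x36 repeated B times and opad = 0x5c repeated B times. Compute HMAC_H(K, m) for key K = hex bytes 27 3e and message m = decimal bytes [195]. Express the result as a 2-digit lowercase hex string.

6f

Key hex bytes 27 3e is 2 bytes ≤ B = 5; zero-pad to 5 bytes: K' = 27 3e 00 00 00.
K' ⊕ ipad = 11 08 36 36 36.  K' ⊕ opad = 7b 62 5c 5c 5c.
Inner input = (K'⊕ipad) ∥ m = 11 08 36 36 36 ∥ c3.
Inner hash: sum = 17+8+54+54+54+195 = 382; mod 256 = 126 → 7e.
Outer input = (K'⊕opad) ∥ inner = 7b 62 5c 5c 5c ∥ 7e.
Outer hash (tag): sum = 123+98+92+92+92+126 = 623; mod 256 = 111 → 6f.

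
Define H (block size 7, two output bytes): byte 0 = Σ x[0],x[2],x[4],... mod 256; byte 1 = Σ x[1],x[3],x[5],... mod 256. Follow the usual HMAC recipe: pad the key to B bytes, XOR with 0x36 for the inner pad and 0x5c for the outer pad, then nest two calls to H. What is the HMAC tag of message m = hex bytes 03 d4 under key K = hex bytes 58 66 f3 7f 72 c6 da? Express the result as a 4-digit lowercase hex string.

f32e

Key hex bytes 58 66 f3 7f 72 c6 da is exactly B = 7 bytes: K' = 58 66 f3 7f 72 c6 da.
K' ⊕ ipad = 6e 50 c5 49 44 f0 ec.  K' ⊕ opad = 04 3a af 23 2e 9a 86.
Inner input = (K'⊕ipad) ∥ m = 6e 50 c5 49 44 f0 ec ∥ 03 d4.
Inner hash: even-index sum = 823 mod 256 = 55; odd-index sum = 396 mod 256 = 140 → 37 8c.
Outer input = (K'⊕opad) ∥ inner = 04 3a af 23 2e 9a 86 ∥ 37 8c.
Outer hash (tag): even-index sum = 499 mod 256 = 243; odd-index sum = 302 mod 256 = 46 → f3 2e.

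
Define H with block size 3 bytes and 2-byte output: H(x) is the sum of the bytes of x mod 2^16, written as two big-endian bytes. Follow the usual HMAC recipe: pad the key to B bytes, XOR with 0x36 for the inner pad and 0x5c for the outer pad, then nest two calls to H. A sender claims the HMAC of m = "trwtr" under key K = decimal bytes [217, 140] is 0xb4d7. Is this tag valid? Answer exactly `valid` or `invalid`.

invalid

Key decimal bytes [217, 140] = d9 8c is 2 bytes ≤ B = 3; zero-pad to 3 bytes: K' = d9 8c 00.
K' ⊕ ipad = ef ba 36; K' ⊕ opad = 85 d0 5c.
Inner hash: sum = 239+186+54+116+114+119+116+114 = 1058 → 04 22.
Outer hash (recomputed tag): sum = 133+208+92+4+34 = 471 → 01 d7.
Recomputed tag = 01d7; claimed = b4d7 → mismatch.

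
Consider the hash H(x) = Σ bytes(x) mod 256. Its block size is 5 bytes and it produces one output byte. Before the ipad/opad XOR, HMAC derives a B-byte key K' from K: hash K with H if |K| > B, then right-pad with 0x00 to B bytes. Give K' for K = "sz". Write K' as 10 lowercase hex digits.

737a000000

Key "sz" = 73 7a is 2 bytes ≤ B = 5; zero-pad to 5 bytes: K' = 73 7a 00 00 00.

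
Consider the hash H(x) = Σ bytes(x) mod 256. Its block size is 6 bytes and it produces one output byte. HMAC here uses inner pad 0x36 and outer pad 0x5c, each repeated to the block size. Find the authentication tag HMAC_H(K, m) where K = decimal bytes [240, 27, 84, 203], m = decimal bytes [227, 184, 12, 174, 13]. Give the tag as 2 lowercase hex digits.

Key decimal bytes [240, 27, 84, 203] = f0 1b 54 cb is 4 bytes ≤ B = 6; zero-pad to 6 bytes: K' = f0 1b 54 cb 00 00.
K' ⊕ ipad = c6 2d 62 fd 36 36.  K' ⊕ opad = ac 47 08 97 5c 5c.
Inner input = (K'⊕ipad) ∥ m = c6 2d 62 fd 36 36 ∥ e3 b8 0c ae 0d.
Inner hash: sum = 198+45+98+253+54+54+227+184+12+174+13 = 1312; mod 256 = 32 → 20.
Outer input = (K'⊕opad) ∥ inner = ac 47 08 97 5c 5c ∥ 20.
Outer hash (tag): sum = 172+71+8+151+92+92+32 = 618; mod 256 = 106 → 6a.

6a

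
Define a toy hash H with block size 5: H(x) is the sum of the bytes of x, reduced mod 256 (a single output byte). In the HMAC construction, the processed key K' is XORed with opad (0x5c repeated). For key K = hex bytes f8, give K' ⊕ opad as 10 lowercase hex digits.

a45c5c5c5c

Key hex bytes f8 is 1 byte ≤ B = 5; zero-pad to 5 bytes: K' = f8 00 00 00 00.
XOR each byte with 0x5c: f8⊕5c=a4, 00⊕5c=5c, 00⊕5c=5c, 00⊕5c=5c, 00⊕5c=5c.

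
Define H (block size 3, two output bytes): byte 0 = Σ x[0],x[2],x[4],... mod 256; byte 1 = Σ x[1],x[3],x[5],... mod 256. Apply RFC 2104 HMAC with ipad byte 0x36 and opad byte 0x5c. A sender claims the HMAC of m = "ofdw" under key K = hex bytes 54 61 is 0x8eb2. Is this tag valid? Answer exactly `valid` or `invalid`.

valid

Key hex bytes 54 61 is 2 bytes ≤ B = 3; zero-pad to 3 bytes: K' = 54 61 00.
K' ⊕ ipad = 62 57 36; K' ⊕ opad = 08 3d 5c.
Inner hash: even-index sum = 373 mod 256 = 117; odd-index sum = 298 mod 256 = 42 → 75 2a.
Outer hash (recomputed tag): even-index sum = 142 mod 256 = 142; odd-index sum = 178 mod 256 = 178 → 8e b2.
Recomputed tag = 8eb2; claimed = 8eb2 → match.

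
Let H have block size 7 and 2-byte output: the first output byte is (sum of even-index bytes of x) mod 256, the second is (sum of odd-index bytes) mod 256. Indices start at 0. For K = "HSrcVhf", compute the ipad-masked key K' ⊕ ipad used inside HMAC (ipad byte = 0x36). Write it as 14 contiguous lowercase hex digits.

7e654455605e50

Key "HSrcVhf" = 48 53 72 63 56 68 66 is exactly B = 7 bytes: K' = 48 53 72 63 56 68 66.
XOR each byte with 0x36: 48⊕36=7e, 53⊕36=65, 72⊕36=44, 63⊕36=55, 56⊕36=60, 68⊕36=5e, 66⊕36=50.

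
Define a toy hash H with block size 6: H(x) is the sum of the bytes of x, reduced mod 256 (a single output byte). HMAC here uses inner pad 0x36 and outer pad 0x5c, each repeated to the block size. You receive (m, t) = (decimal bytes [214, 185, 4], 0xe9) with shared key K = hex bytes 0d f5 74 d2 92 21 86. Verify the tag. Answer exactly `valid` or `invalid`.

invalid

Key hex bytes 0d f5 74 d2 92 21 86 is 7 bytes > B = 6, so hash it first: H(key) = 81, then zero-pad to 6 bytes: K' = 81 00 00 00 00 00.
K' ⊕ ipad = b7 36 36 36 36 36; K' ⊕ opad = dd 5c 5c 5c 5c 5c.
Inner hash: sum = 183+54+54+54+54+54+214+185+4 = 856; mod 256 = 88 → 58.
Outer hash (recomputed tag): sum = 221+92+92+92+92+92+88 = 769; mod 256 = 1 → 01.
Recomputed tag = 01; claimed = e9 → mismatch.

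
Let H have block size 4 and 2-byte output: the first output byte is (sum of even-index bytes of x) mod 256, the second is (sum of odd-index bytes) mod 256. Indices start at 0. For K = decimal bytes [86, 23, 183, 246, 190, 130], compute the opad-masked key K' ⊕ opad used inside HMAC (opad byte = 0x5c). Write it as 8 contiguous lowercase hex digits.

97d35c5c

Key decimal bytes [86, 23, 183, 246, 190, 130] = 56 17 b7 f6 be 82 is 6 bytes > B = 4, so hash it first: H(key) = cb 8f, then zero-pad to 4 bytes: K' = cb 8f 00 00.
XOR each byte with 0x5c: cb⊕5c=97, 8f⊕5c=d3, 00⊕5c=5c, 00⊕5c=5c.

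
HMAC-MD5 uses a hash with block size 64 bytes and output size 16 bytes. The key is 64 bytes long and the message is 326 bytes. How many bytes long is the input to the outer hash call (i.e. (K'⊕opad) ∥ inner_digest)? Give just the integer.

Key is 64 ≤ 64 bytes, zero-padded: |K'| = 64.
Outer input = (K'⊕opad) ∥ H(inner) → 64 + 16 = 80 bytes.

80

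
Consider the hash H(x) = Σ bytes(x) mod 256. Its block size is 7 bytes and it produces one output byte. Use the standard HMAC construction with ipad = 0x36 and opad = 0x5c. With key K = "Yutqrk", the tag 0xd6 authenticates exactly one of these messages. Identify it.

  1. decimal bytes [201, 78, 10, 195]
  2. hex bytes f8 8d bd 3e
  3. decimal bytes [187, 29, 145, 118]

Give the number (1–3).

Key "Yutqrk" = 59 75 74 71 72 6b is 6 bytes ≤ B = 7; zero-pad to 7 bytes: K' = 59 75 74 71 72 6b 00.
K' ⊕ ipad = 6f 43 42 47 44 5d 36; K' ⊕ opad = 05 29 28 2d 2e 37 5c.
m1: inner = H(6f 43 42 47 44 5d 36 c9 4e 0a c3) = f6; tag = H(05 29 28 2d 2e 37 5c f6) = 3a
m2: inner = H(6f 43 42 47 44 5d 36 f8 8d bd 3e) = 92; tag = H(05 29 28 2d 2e 37 5c 92) = d6 ← matches
m3: inner = H(6f 43 42 47 44 5d 36 bb 1d 91 76) = f1; tag = H(05 29 28 2d 2e 37 5c f1) = 35

2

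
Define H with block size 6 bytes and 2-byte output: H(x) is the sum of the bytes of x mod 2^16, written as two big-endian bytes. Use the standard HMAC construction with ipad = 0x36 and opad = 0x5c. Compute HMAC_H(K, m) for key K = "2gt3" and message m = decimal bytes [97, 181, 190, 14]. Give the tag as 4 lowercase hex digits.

02e4

Key "2gt3" = 32 67 74 33 is 4 bytes ≤ B = 6; zero-pad to 6 bytes: K' = 32 67 74 33 00 00.
K' ⊕ ipad = 04 51 42 05 36 36.  K' ⊕ opad = 6e 3b 28 6f 5c 5c.
Inner input = (K'⊕ipad) ∥ m = 04 51 42 05 36 36 ∥ 61 b5 be 0e.
Inner hash: sum = 4+81+66+5+54+54+97+181+190+14 = 746 → 02 ea.
Outer input = (K'⊕opad) ∥ inner = 6e 3b 28 6f 5c 5c ∥ 02 ea.
Outer hash (tag): sum = 110+59+40+111+92+92+2+234 = 740 → 02 e4.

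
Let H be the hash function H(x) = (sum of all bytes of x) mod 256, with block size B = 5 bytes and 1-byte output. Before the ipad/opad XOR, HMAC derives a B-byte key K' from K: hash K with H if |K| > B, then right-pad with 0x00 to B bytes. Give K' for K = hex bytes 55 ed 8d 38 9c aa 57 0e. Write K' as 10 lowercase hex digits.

b200000000

|K| = 8 > B = 5, so first hash the key.
H(K): sum = 85+237+141+56+156+170+87+14 = 946; mod 256 = 178 → b2.
Zero-pad H(K) = b2 to 5 bytes: K' = b2 00 00 00 00.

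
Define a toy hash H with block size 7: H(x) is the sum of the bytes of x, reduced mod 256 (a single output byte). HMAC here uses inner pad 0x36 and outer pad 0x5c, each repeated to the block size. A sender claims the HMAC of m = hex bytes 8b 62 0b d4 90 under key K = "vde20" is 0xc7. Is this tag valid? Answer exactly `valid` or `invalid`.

invalid

Key "vde20" = 76 64 65 32 30 is 5 bytes ≤ B = 7; zero-pad to 7 bytes: K' = 76 64 65 32 30 00 00.
K' ⊕ ipad = 40 52 53 04 06 36 36; K' ⊕ opad = 2a 38 39 6e 6c 5c 5c.
Inner hash: sum = 64+82+83+4+6+54+54+139+98+11+212+144 = 951; mod 256 = 183 → b7.
Outer hash (recomputed tag): sum = 42+56+57+110+108+92+92+183 = 740; mod 256 = 228 → e4.
Recomputed tag = e4; claimed = c7 → mismatch.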